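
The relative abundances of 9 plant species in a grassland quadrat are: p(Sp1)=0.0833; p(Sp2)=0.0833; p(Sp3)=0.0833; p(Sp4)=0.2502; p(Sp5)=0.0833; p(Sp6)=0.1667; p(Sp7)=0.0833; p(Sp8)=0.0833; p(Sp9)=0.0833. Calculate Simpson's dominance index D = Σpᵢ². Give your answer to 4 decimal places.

0.1390

D = 0.0833² + 0.0833² + 0.0833² + 0.2502² + 0.0833² + 0.1667² + 0.0833² + 0.0833² + 0.0833² = 0.006939 + 0.006939 + 0.006939 + 0.062600 + 0.006939 + 0.027789 + 0.006939 + 0.006939 + 0.006939 = 0.138961 (working shown to 6 dp, full precision carried).
To 4 decimal places, D = 0.1390.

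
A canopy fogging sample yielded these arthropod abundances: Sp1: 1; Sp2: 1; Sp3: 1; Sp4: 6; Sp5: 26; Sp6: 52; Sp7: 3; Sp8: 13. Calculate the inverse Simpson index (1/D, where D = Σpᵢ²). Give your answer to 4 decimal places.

2.9494

Total N = 1+1+1+6+26+52+3+13 = 103, so the proportions are 0.0097087, 0.0097087, 0.0097087, 0.0582524, 0.2524272, 0.5048544, 0.0291262, 0.1262136 (working shown to 7 dp, full precision carried).
D = 0.0097087² + 0.0097087² + 0.0097087² + 0.0582524² + 0.2524272² + 0.5048544² + 0.0291262² + 0.1262136² = 0.0000943 + 0.0000943 + 0.0000943 + 0.0033933 + 0.0637195 + 0.2548779 + 0.0008483 + 0.0159299 = 0.3390517.
So 1/D = 2.949402, i.e. 2.9494 to 4 decimal places.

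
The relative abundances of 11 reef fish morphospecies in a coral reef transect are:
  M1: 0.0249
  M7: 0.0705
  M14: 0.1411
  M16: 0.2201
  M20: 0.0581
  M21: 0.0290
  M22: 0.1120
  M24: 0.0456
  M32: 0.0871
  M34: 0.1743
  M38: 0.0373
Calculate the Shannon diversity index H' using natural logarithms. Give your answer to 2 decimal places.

Each pᵢ ln pᵢ term (working shown to 4 dp, full precision carried): 0.0249×(-3.6929)=-0.0920, 0.0705×(-2.6521)=-0.1870, 0.1411×(-1.9583)=-0.2763, 0.2201×(-1.5137)=-0.3332, 0.0581×(-2.8456)=-0.1653, 0.029×(-3.5405)=-0.1027, 0.112×(-2.1893)=-0.2452, 0.0456×(-3.0878)=-0.1408, 0.0871×(-2.4407)=-0.2126, 0.1743×(-1.7470)=-0.3045, 0.0373×(-3.2888)=-0.1227.
Sum = -2.1822, so H' = 2.18.

2.18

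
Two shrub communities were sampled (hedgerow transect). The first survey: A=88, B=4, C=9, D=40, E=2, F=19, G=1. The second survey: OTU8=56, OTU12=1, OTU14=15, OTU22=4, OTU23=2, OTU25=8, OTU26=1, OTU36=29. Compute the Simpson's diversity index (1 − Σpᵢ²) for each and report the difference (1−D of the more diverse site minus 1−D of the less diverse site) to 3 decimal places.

0.050

The first survey: N=163, proportions 0.539877, 0.02454, 0.055215, 0.245399, 0.01227, 0.116564, 0.006135, giving 1−D = 0.630886 (working shown to 6 dp, full precision carried).
The second survey: N=116, proportions 0.482759, 0.008621, 0.12931, 0.034483, 0.017241, 0.068966, 0.008621, 0.25, giving 1−D = 0.681332.
Difference = |0.630886 − 0.681332| = 0.050446, i.e. 0.050 to 3 decimal places.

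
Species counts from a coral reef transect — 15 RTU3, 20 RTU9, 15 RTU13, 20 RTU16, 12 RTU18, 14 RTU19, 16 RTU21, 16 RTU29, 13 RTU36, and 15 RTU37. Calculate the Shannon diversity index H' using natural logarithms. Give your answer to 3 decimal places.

Total N = 15+20+15+20+12+14+16+16+13+15 = 156, so the proportions are 0.09615, 0.12821, 0.09615, 0.12821, 0.07692, 0.08974, 0.10256, 0.10256, 0.08333, 0.09615 (working shown to 5 dp, full precision carried).
Each pᵢ ln pᵢ term: 0.09615×(-2.34181)=-0.22517, 0.12821×(-2.05412)=-0.26335, 0.09615×(-2.34181)=-0.22517, 0.12821×(-2.05412)=-0.26335, 0.07692×(-2.56495)=-0.19730, 0.08974×(-2.41080)=-0.21635, 0.10256×(-2.27727)=-0.23357, 0.10256×(-2.27727)=-0.23357, 0.08333×(-2.48491)=-0.20708, 0.09615×(-2.34181)=-0.22517.
Sum = -2.29008, so H' = 2.290.

2.290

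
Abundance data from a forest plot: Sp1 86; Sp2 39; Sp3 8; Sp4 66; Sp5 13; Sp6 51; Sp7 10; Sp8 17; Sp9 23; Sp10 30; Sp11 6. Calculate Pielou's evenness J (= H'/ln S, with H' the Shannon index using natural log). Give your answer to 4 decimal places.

0.8775

Total N = 86+39+8+66+13+51+10+17+23+30+6 = 349, so the proportions are 0.246418, 0.111748, 0.022923, 0.189112, 0.037249, 0.146132, 0.028653, 0.048711, 0.065903, 0.08596, 0.017192 (working shown to 6 dp, full precision carried).
H' = −Σ pᵢ ln pᵢ = −((-0.345164) + (-0.244897) + (-0.086547) + (-0.314950) + (-0.122555) + (-0.281047) + (-0.101790) + (-0.147197) + (-0.179227) + (-0.210935) + (-0.069856)) = 2.104166.
With S = 11 species, ln S = 2.397895, so J = 2.104166/2.397895 = 0.877505, i.e. 0.8775 to 4 decimal places.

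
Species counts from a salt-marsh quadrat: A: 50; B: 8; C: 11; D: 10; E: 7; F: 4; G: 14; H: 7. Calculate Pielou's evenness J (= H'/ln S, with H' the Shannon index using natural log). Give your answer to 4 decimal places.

0.8292

Total N = 50+8+11+10+7+4+14+7 = 111, so the proportions are 0.45045, 0.072072, 0.099099, 0.09009, 0.063063, 0.036036, 0.126126, 0.063063 (working shown to 6 dp, full precision carried).
H' = −Σ pᵢ ln pᵢ = −((-0.359237) + (-0.189556) + (-0.229081) + (-0.216842) + (-0.174282) + (-0.119756) + (-0.261141) + (-0.174282)) = 1.724178.
With S = 8 species, ln S = 2.079442, so J = 1.724178/2.079442 = 0.829154, i.e. 0.8292 to 4 decimal places.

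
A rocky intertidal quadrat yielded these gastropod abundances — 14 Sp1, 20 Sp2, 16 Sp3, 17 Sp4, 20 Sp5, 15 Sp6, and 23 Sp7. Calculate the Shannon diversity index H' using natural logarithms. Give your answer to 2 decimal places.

1.93

Total N = 14+20+16+17+20+15+23 = 125, so the proportions are 0.112, 0.16, 0.128, 0.136, 0.16, 0.12, 0.184 (working shown to 4 dp, full precision carried).
Each pᵢ ln pᵢ term: 0.112×(-2.1893)=-0.2452, 0.16×(-1.8326)=-0.2932, 0.128×(-2.0557)=-0.2631, 0.136×(-1.9951)=-0.2713, 0.16×(-1.8326)=-0.2932, 0.12×(-2.1203)=-0.2544, 0.184×(-1.6928)=-0.3115.
Sum = -1.9320, so H' = 1.93.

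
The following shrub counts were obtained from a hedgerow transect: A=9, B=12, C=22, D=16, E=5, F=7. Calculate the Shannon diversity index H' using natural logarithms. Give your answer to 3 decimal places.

Total N = 9+12+22+16+5+7 = 71, so the proportions are 0.12676, 0.16901, 0.30986, 0.22535, 0.07042, 0.09859 (working shown to 5 dp, full precision carried).
Each pᵢ ln pᵢ term: 0.12676×(-2.06546)=-0.26182, 0.16901×(-1.77777)=-0.30047, 0.30986×(-1.17164)=-0.36304, 0.22535×(-1.49009)=-0.33580, 0.07042×(-2.65324)=-0.18685, 0.09859×(-2.31677)=-0.22841.
Sum = -1.67639, so H' = 1.676.

1.676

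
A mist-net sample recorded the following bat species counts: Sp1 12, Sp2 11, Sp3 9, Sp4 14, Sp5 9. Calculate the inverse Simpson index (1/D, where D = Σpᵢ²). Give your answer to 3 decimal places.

4.856

Total N = 12+11+9+14+9 = 55, so the proportions are 0.2181818, 0.2, 0.1636364, 0.2545455, 0.1636364 (working shown to 7 dp, full precision carried).
D = 0.2181818² + 0.2² + 0.1636364² + 0.2545455² + 0.1636364² = 0.0476033 + 0.0400000 + 0.0267769 + 0.0647934 + 0.0267769 = 0.2059504.
So 1/D = 4.85554, i.e. 4.856 to 3 decimal places.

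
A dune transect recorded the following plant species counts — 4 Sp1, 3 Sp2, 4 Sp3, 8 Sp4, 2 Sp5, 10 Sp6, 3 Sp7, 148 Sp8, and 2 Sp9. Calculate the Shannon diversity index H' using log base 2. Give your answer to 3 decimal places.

Total N = 4+3+4+8+2+10+3+148+2 = 184, so the proportions are 0.02174, 0.0163, 0.02174, 0.04348, 0.01087, 0.05435, 0.0163, 0.80435, 0.01087 (working shown to 5 dp, full precision carried).
Each pᵢ log₂ pᵢ term: 0.02174×(-5.52356)=-0.12008, 0.0163×(-5.93860)=-0.09682, 0.02174×(-5.52356)=-0.12008, 0.04348×(-4.52356)=-0.19668, 0.01087×(-6.52356)=-0.07091, 0.05435×(-4.20163)=-0.22835, 0.0163×(-5.93860)=-0.09682, 0.80435×(-0.31411)=-0.25265, 0.01087×(-6.52356)=-0.07091.
Sum = -1.25330, so H' = 1.253.

1.253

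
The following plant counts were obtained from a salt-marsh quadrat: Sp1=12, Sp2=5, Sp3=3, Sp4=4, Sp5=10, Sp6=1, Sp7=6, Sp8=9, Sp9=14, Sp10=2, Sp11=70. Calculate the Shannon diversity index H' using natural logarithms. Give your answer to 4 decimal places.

Total N = 12+5+3+4+10+1+6+9+14+2+70 = 136, so the proportions are 0.088235, 0.036765, 0.022059, 0.029412, 0.073529, 0.007353, 0.044118, 0.066176, 0.102941, 0.014706, 0.514706 (working shown to 6 dp, full precision carried).
Each pᵢ ln pᵢ term: 0.088235×(-2.427748)=-0.214213, 0.036765×(-3.303217)=-0.121442, 0.022059×(-3.814043)=-0.084133, 0.029412×(-3.526361)=-0.103716, 0.073529×(-2.610070)=-0.191917, 0.007353×(-4.912655)=-0.036122, 0.044118×(-3.120895)=-0.137687, 0.066176×(-2.715430)=-0.179698, 0.102941×(-2.273598)=-0.234047, 0.014706×(-4.219508)=-0.062052, 0.514706×(-0.664160)=-0.341847.
Sum = -1.706873, so H' = 1.7069.

1.7069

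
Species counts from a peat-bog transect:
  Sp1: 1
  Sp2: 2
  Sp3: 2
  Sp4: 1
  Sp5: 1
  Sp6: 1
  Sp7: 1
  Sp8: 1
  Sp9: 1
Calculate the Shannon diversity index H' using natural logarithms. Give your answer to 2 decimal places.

2.15

Total N = 1+2+2+1+1+1+1+1+1 = 11, so the proportions are 0.0909, 0.1818, 0.1818, 0.0909, 0.0909, 0.0909, 0.0909, 0.0909, 0.0909 (working shown to 4 dp, full precision carried).
Each pᵢ ln pᵢ term: 0.0909×(-2.3979)=-0.2180, 0.1818×(-1.7047)=-0.3100, 0.1818×(-1.7047)=-0.3100, 0.0909×(-2.3979)=-0.2180, 0.0909×(-2.3979)=-0.2180, 0.0909×(-2.3979)=-0.2180, 0.0909×(-2.3979)=-0.2180, 0.0909×(-2.3979)=-0.2180, 0.0909×(-2.3979)=-0.2180.
Sum = -2.1458, so H' = 2.15.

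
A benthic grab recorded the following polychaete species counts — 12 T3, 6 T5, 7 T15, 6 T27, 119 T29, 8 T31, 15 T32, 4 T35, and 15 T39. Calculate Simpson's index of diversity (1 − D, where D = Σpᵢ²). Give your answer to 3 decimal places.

0.594

Total N = 12+6+7+6+119+8+15+4+15 = 192, so the proportions are 0.0625, 0.03125, 0.03646, 0.03125, 0.61979, 0.04167, 0.07812, 0.02083, 0.07812 (working shown to 5 dp, full precision carried).
D = 0.0625² + 0.03125² + 0.03646² + 0.03125² + 0.61979² + 0.04167² + 0.07812² + 0.02083² + 0.07812² = 0.00391 + 0.00098 + 0.00133 + 0.00098 + 0.38414 + 0.00174 + 0.00610 + 0.00043 + 0.00610 = 0.40571.
So 1 − D = 0.59429, i.e. 0.594 to 3 decimal places.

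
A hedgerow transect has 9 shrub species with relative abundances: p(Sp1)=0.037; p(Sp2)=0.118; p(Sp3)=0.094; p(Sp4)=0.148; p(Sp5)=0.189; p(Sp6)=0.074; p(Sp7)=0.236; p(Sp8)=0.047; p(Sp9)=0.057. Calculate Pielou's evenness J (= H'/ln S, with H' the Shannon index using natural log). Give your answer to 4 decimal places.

H' = −Σ pᵢ ln pᵢ = −((-0.121983) + (-0.252174) + (-0.222259) + (-0.282760) + (-0.314876) + (-0.192673) + (-0.340766) + (-0.143708) + (-0.163288)) = 2.034487 (working shown to 6 dp, full precision carried).
With S = 9 species, ln S = 2.197225, so J = 2.034487/2.197225 = 0.925935, i.e. 0.9259 to 4 decimal places.

0.9259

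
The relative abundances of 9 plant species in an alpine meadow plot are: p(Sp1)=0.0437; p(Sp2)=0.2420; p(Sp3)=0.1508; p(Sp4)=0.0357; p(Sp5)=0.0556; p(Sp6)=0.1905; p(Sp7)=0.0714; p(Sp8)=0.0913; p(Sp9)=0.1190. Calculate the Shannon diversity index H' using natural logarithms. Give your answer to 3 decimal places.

2.021

Each pᵢ ln pᵢ term (working shown to 5 dp, full precision carried): 0.0437×(-3.13041)=-0.13680, 0.242×(-1.41882)=-0.34335, 0.1508×(-1.89180)=-0.28528, 0.0357×(-3.33260)=-0.11897, 0.0556×(-2.88957)=-0.16066, 0.1905×(-1.65810)=-0.31587, 0.0714×(-2.63946)=-0.18846, 0.0913×(-2.39360)=-0.21854, 0.119×(-2.12863)=-0.25331.
Sum = -2.02124, so H' = 2.021.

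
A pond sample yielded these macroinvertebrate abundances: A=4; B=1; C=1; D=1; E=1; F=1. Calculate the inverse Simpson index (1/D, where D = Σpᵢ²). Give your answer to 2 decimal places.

3.86

Total N = 4+1+1+1+1+1 = 9, so the proportions are 0.444444, 0.111111, 0.111111, 0.111111, 0.111111, 0.111111 (working shown to 6 dp, full precision carried).
D = 0.444444² + 0.111111² + 0.111111² + 0.111111² + 0.111111² + 0.111111² = 0.197531 + 0.012346 + 0.012346 + 0.012346 + 0.012346 + 0.012346 = 0.259259.
So 1/D = 3.8571, i.e. 3.86 to 2 decimal places.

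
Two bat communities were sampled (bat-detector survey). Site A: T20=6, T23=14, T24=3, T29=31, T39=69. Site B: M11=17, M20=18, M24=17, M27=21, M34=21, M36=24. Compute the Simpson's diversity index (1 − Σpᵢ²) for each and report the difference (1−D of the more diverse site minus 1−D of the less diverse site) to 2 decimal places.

0.22

Site A: N=123, proportions 0.04878, 0.11382, 0.02439, 0.25203, 0.56098, giving 1−D = 0.60586 (working shown to 5 dp, full precision carried).
Site B: N=118, proportions 0.14407, 0.15254, 0.14407, 0.17797, 0.17797, 0.20339, giving 1−D = 0.83051.
Difference = |0.60586 − 0.83051| = 0.22465, i.e. 0.22 to 2 decimal places.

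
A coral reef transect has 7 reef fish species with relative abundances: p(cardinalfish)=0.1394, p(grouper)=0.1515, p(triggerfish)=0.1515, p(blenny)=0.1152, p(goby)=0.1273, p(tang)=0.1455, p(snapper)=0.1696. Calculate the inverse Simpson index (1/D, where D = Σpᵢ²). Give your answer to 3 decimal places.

6.909

D = 0.1394² + 0.1515² + 0.1515² + 0.1152² + 0.1273² + 0.1455² + 0.1696² = 0.0194324 + 0.0229523 + 0.0229523 + 0.0132710 + 0.0162053 + 0.0211702 + 0.0287642 = 0.1447476 (working shown to 7 dp, full precision carried).
So 1/D = 6.90858, i.e. 6.909 to 3 decimal places.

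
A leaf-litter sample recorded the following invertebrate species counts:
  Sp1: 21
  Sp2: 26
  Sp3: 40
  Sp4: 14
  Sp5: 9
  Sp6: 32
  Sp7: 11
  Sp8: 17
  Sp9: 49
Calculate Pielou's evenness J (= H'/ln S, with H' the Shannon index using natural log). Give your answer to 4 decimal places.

0.9375

Total N = 21+26+40+14+9+32+11+17+49 = 219, so the proportions are 0.09589, 0.118721, 0.182648, 0.063927, 0.041096, 0.146119, 0.050228, 0.077626, 0.223744 (working shown to 6 dp, full precision carried).
H' = −Σ pᵢ ln pᵢ = −((-0.224820) + (-0.252992) + (-0.310537) + (-0.175800) + (-0.131172) + (-0.281035) + (-0.150242) + (-0.198400) + (-0.335001)) = 2.060000.
With S = 9 species, ln S = 2.197225, so J = 2.060000/2.197225 = 0.937546, i.e. 0.9375 to 4 decimal places.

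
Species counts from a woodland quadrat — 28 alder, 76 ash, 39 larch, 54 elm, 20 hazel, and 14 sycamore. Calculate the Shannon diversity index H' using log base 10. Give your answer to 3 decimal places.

Total N = 28+76+39+54+20+14 = 231, so the proportions are 0.12121, 0.329, 0.16883, 0.23377, 0.08658, 0.06061 (working shown to 5 dp, full precision carried).
Each pᵢ log₁₀ pᵢ term: 0.12121×(-0.91645)=-0.11109, 0.329×(-0.48280)=-0.15884, 0.16883×(-0.77255)=-0.13043, 0.23377×(-0.63122)=-0.14756, 0.08658×(-1.06258)=-0.09200, 0.06061×(-1.21748)=-0.07379.
Sum = -0.71370, so H' = 0.714.

0.714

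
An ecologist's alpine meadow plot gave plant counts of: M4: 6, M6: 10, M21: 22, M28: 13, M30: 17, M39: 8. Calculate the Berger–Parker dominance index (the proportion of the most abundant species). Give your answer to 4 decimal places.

Total N = 6+10+22+13+17+8 = 76, so the proportions are 0.078947, 0.131579, 0.289474, 0.171053, 0.223684, 0.105263 (working shown to 6 dp, full precision carried).
The largest proportion is 0.289474, i.e. d = 0.2895 to 4 decimal places.

0.2895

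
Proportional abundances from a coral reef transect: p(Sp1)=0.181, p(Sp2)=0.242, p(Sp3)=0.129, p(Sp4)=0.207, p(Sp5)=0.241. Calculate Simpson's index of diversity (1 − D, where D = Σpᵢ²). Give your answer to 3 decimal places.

0.791

D = 0.181² + 0.242² + 0.129² + 0.207² + 0.241² = 0.03276 + 0.05856 + 0.01664 + 0.04285 + 0.05808 = 0.20890 (working shown to 5 dp, full precision carried).
So 1 − D = 0.79110, i.e. 0.791 to 3 decimal places.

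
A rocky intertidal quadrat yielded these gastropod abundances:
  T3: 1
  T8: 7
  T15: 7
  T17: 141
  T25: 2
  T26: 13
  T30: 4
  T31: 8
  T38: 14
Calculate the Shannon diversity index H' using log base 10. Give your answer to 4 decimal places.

Total N = 1+7+7+141+2+13+4+8+14 = 197, so the proportions are 0.005076, 0.035533, 0.035533, 0.715736, 0.010152, 0.06599, 0.020305, 0.040609, 0.071066 (working shown to 6 dp, full precision carried).
Each pᵢ log₁₀ pᵢ term: 0.005076×(-2.294466)=-0.011647, 0.035533×(-1.449368)=-0.051500, 0.035533×(-1.449368)=-0.051500, 0.715736×(-0.145247)=-0.103959, 0.010152×(-1.993436)=-0.020238, 0.06599×(-1.180523)=-0.077903, 0.020305×(-1.692406)=-0.034364, 0.040609×(-1.391376)=-0.056503, 0.071066×(-1.148338)=-0.081608.
Sum = -0.489221, so H' = 0.4892.

0.4892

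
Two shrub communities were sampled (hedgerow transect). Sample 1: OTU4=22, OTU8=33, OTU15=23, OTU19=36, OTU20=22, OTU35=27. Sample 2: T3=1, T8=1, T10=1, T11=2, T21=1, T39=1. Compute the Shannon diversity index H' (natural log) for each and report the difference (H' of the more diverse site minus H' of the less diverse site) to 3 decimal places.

Sample 1: N=163, proportions 0.13497, 0.20245, 0.1411, 0.22086, 0.13497, 0.16564, giving H' = 1.77166 (working shown to 5 dp, full precision carried).
Sample 2: N=7, proportions 0.14286, 0.14286, 0.14286, 0.28571, 0.14286, 0.14286, giving H' = 1.74787.
Difference = |1.77166 − 1.74787| = 0.02379, i.e. 0.024 to 3 decimal places.

0.024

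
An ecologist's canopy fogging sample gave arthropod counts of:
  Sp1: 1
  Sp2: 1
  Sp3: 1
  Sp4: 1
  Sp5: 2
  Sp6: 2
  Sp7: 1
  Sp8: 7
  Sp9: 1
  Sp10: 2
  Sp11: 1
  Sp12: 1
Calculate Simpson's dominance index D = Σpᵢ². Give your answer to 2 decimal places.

Total N = 1+1+1+1+2+2+1+7+1+2+1+1 = 21, so the proportions are 0.0476, 0.0476, 0.0476, 0.0476, 0.0952, 0.0952, 0.0476, 0.3333, 0.0476, 0.0952, 0.0476, 0.0476 (working shown to 4 dp, full precision carried).
D = 0.0476² + 0.0476² + 0.0476² + 0.0476² + 0.0952² + 0.0952² + 0.0476² + 0.3333² + 0.0476² + 0.0952² + 0.0476² + 0.0476² = 0.0023 + 0.0023 + 0.0023 + 0.0023 + 0.0091 + 0.0091 + 0.0023 + 0.1111 + 0.0023 + 0.0091 + 0.0023 + 0.0023 = 0.1565.
To 2 decimal places, D = 0.16.

0.16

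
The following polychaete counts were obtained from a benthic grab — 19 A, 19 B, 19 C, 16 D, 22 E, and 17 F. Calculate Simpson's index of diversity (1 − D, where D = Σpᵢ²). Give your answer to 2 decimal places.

0.83

Total N = 19+19+19+16+22+17 = 112, so the proportions are 0.1696, 0.1696, 0.1696, 0.1429, 0.1964, 0.1518 (working shown to 4 dp, full precision carried).
D = 0.1696² + 0.1696² + 0.1696² + 0.1429² + 0.1964² + 0.1518² = 0.0288 + 0.0288 + 0.0288 + 0.0204 + 0.0386 + 0.0230 = 0.1684.
So 1 − D = 0.8316, i.e. 0.83 to 2 decimal places.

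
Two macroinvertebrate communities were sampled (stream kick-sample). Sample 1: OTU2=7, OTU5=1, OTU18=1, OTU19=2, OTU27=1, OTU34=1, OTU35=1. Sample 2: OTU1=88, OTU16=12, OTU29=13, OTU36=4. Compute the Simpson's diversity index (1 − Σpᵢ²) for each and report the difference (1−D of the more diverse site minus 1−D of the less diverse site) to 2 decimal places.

Sample 1: N=14, proportions 0.5, 0.0714, 0.0714, 0.1429, 0.0714, 0.0714, 0.0714, giving 1−D = 0.7041 (working shown to 4 dp, full precision carried).
Sample 2: N=117, proportions 0.7521, 0.1026, 0.1111, 0.0342, giving 1−D = 0.4103.
Difference = |0.7041 − 0.4103| = 0.2938, i.e. 0.29 to 2 decimal places.

0.29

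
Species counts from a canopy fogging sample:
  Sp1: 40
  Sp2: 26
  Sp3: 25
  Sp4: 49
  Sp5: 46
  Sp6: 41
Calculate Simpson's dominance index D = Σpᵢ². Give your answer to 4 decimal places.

Total N = 40+26+25+49+46+41 = 227, so the proportions are 0.176211, 0.114537, 0.110132, 0.215859, 0.202643, 0.180617 (working shown to 6 dp, full precision carried).
D = 0.176211² + 0.114537² + 0.110132² + 0.215859² + 0.202643² + 0.180617² = 0.031050 + 0.013119 + 0.012129 + 0.046595 + 0.041064 + 0.032622 = 0.176580.
To 4 decimal places, D = 0.1766.

0.1766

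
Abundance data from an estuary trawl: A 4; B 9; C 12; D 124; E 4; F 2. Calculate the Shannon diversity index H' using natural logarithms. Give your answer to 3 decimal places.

0.787

Total N = 4+9+12+124+4+2 = 155, so the proportions are 0.02581, 0.05806, 0.07742, 0.8, 0.02581, 0.0129 (working shown to 5 dp, full precision carried).
Each pᵢ ln pᵢ term: 0.02581×(-3.65713)=-0.09438, 0.05806×(-2.84620)=-0.16526, 0.07742×(-2.55852)=-0.19808, 0.8×(-0.22314)=-0.17851, 0.02581×(-3.65713)=-0.09438, 0.0129×(-4.35028)=-0.05613.
Sum = -0.78674, so H' = 0.787.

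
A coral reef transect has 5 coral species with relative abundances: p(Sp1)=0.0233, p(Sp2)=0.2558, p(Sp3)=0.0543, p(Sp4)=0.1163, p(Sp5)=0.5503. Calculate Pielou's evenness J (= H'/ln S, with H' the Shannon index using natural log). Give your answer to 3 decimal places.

H' = −Σ pᵢ ln pᵢ = −((-0.08759) + (-0.34875) + (-0.15819) + (-0.25023) + (-0.32869)) = 1.17345 (working shown to 5 dp, full precision carried).
With S = 5 species, ln S = 1.60944, so J = 1.17345/1.60944 = 0.72910, i.e. 0.729 to 3 decimal places.

0.729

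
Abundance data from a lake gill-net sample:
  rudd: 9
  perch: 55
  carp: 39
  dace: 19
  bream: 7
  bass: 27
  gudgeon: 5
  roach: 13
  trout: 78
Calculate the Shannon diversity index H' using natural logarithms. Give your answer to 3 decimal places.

1.867

Total N = 9+55+39+19+7+27+5+13+78 = 252, so the proportions are 0.03571, 0.21825, 0.15476, 0.0754, 0.02778, 0.10714, 0.01984, 0.05159, 0.30952 (working shown to 5 dp, full precision carried).
Each pᵢ ln pᵢ term: 0.03571×(-3.33220)=-0.11901, 0.21825×(-1.52210)=-0.33220, 0.15476×(-1.86587)=-0.28877, 0.0754×(-2.58499)=-0.19490, 0.02778×(-3.58352)=-0.09954, 0.10714×(-2.23359)=-0.23931, 0.01984×(-3.91999)=-0.07778, 0.05159×(-2.96448)=-0.15293, 0.30952×(-1.17272)=-0.36298.
Sum = -1.86742, so H' = 1.867.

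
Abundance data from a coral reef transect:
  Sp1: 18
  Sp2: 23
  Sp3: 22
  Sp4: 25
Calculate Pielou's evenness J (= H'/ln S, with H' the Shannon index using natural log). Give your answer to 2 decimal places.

1.00

Total N = 18+23+22+25 = 88, so the proportions are 0.2045, 0.2614, 0.25, 0.2841 (working shown to 4 dp, full precision carried).
H' = −Σ pᵢ ln pᵢ = −((-0.3246) + (-0.3507) + (-0.3466) + (-0.3575)) = 1.3794.
With S = 4 species, ln S = 1.3863, so J = 1.3794/1.3863 = 0.9950, i.e. 1.00 to 2 decimal places.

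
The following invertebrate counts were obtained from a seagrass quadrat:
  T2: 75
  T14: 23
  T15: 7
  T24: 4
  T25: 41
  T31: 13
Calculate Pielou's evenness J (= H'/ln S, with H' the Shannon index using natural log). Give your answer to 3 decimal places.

0.786

Total N = 75+23+7+4+41+13 = 163, so the proportions are 0.46012, 0.1411, 0.04294, 0.02454, 0.25153, 0.07975 (working shown to 5 dp, full precision carried).
H' = −Σ pᵢ ln pᵢ = −((-0.35718) + (-0.27632) + (-0.13518) + (-0.09098) + (-0.34716) + (-0.20168)) = 1.40850.
With S = 6 species, ln S = 1.79176, so J = 1.40850/1.79176 = 0.78610, i.e. 0.786 to 3 decimal places.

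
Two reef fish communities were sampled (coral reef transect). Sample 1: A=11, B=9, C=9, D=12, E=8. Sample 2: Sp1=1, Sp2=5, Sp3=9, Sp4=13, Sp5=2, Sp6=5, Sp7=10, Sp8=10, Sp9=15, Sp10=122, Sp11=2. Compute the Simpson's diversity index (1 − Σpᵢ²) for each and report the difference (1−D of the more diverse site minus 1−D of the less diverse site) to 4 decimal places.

Sample 1: N=49, proportions 0.22449, 0.183673, 0.183673, 0.244898, 0.163265, giving 1−D = 0.795502 (working shown to 6 dp, full precision carried).
Sample 2: N=194, proportions 0.005155, 0.025773, 0.046392, 0.06701, 0.010309, 0.025773, 0.051546, 0.051546, 0.07732, 0.628866, 0.010309, giving 1−D = 0.585025.
Difference = |0.795502 − 0.585025| = 0.210477, i.e. 0.2105 to 4 decimal places.

0.2105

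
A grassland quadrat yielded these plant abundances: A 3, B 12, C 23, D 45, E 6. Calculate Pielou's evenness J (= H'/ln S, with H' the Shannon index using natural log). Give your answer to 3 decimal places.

Total N = 3+12+23+45+6 = 89, so the proportions are 0.03371, 0.13483, 0.25843, 0.50562, 0.06742 (working shown to 5 dp, full precision carried).
H' = −Σ pᵢ ln pᵢ = −((-0.11427) + (-0.27017) + (-0.34969) + (-0.34482) + (-0.18181)) = 1.26075.
With S = 5 species, ln S = 1.60944, so J = 1.26075/1.60944 = 0.78335, i.e. 0.783 to 3 decimal places.

0.783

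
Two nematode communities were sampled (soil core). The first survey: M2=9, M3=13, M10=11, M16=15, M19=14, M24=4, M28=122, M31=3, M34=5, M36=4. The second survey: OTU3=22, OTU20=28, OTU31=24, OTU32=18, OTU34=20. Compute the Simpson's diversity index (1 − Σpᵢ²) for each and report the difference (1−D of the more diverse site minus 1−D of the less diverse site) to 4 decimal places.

0.1888

The first survey: N=200, proportions 0.045, 0.065, 0.055, 0.075, 0.07, 0.02, 0.61, 0.015, 0.025, 0.02, giving 1−D = 0.606450 (working shown to 6 dp, full precision carried).
The second survey: N=112, proportions 0.196429, 0.25, 0.214286, 0.160714, 0.178571, giving 1−D = 0.795281.
Difference = |0.606450 − 0.795281| = 0.188831, i.e. 0.1888 to 4 decimal places.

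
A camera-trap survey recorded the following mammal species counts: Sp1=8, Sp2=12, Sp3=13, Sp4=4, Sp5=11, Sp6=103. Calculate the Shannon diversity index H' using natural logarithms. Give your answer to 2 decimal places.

Total N = 8+12+13+4+11+103 = 151, so the proportions are 0.053, 0.0795, 0.0861, 0.0265, 0.0728, 0.6821 (working shown to 4 dp, full precision carried).
Each pᵢ ln pᵢ term: 0.053×(-2.9378)=-0.1556, 0.0795×(-2.5324)=-0.2012, 0.0861×(-2.4523)=-0.2111, 0.0265×(-3.6310)=-0.0962, 0.0728×(-2.6194)=-0.1908, 0.6821×(-0.3826)=-0.2609.
Sum = -1.1160, so H' = 1.12.

1.12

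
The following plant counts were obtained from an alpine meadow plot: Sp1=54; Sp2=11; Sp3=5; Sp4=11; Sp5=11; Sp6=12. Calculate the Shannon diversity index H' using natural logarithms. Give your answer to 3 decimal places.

1.448

Total N = 54+11+5+11+11+12 = 104, so the proportions are 0.51923, 0.10577, 0.04808, 0.10577, 0.10577, 0.11538 (working shown to 5 dp, full precision carried).
Each pᵢ ln pᵢ term: 0.51923×(-0.65541)=-0.34031, 0.10577×(-2.24650)=-0.23761, 0.04808×(-3.03495)=-0.14591, 0.10577×(-2.24650)=-0.23761, 0.10577×(-2.24650)=-0.23761, 0.11538×(-2.15948)=-0.24917.
Sum = -1.44822, so H' = 1.448.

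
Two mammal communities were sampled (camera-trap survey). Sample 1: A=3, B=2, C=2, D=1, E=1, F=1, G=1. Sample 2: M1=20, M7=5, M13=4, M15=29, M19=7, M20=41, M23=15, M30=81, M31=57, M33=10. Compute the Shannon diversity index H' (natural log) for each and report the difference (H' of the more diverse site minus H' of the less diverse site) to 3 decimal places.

0.079

Sample 1: N=11, proportions 0.27273, 0.18182, 0.18182, 0.09091, 0.09091, 0.09091, 0.09091, giving H' = 1.84622 (working shown to 5 dp, full precision carried).
Sample 2: N=269, proportions 0.07435, 0.01859, 0.01487, 0.10781, 0.02602, 0.15242, 0.05576, 0.30112, 0.2119, 0.03717, giving H' = 1.92524.
Difference = |1.84622 − 1.92524| = 0.07902, i.e. 0.079 to 3 decimal places.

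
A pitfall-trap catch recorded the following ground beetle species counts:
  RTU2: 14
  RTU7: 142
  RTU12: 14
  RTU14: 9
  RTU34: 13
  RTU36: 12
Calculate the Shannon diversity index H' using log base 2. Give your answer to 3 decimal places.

1.587

Total N = 14+142+14+9+13+12 = 204, so the proportions are 0.06863, 0.69608, 0.06863, 0.04412, 0.06373, 0.05882 (working shown to 5 dp, full precision carried).
Each pᵢ log₂ pᵢ term: 0.06863×(-3.86507)=-0.26525, 0.69608×(-0.52268)=-0.36383, 0.06863×(-3.86507)=-0.26525, 0.04412×(-4.50250)=-0.19864, 0.06373×(-3.97199)=-0.25312, 0.05882×(-4.08746)=-0.24044.
Sum = -1.58652, so H' = 1.587.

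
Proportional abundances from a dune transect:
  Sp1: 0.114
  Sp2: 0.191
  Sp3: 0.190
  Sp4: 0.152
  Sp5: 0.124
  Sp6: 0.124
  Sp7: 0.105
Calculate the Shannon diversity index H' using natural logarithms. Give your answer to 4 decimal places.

1.9200

Each pᵢ ln pᵢ term (working shown to 6 dp, full precision carried): 0.114×(-2.171557)=-0.247557, 0.191×(-1.655482)=-0.316197, 0.19×(-1.660731)=-0.315539, 0.152×(-1.883875)=-0.286349, 0.124×(-2.087474)=-0.258847, 0.124×(-2.087474)=-0.258847, 0.105×(-2.253795)=-0.236648.
Sum = -1.919984, so H' = 1.9200.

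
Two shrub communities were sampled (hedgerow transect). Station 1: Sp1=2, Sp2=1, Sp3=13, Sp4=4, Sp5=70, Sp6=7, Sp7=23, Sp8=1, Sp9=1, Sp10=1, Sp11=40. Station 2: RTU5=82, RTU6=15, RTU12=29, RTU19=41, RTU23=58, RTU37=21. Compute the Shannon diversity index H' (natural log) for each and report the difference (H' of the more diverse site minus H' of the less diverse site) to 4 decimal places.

0.0473

Station 1: N=163, proportions 0.01227, 0.006135, 0.079755, 0.02454, 0.429448, 0.042945, 0.141104, 0.006135, 0.006135, 0.006135, 0.245399, giving H' = 1.590907 (working shown to 6 dp, full precision carried).
Station 2: N=246, proportions 0.333333, 0.060976, 0.117886, 0.166667, 0.235772, 0.085366, giving H' = 1.638175.
Difference = |1.590907 − 1.638175| = 0.047268, i.e. 0.0473 to 4 decimal places.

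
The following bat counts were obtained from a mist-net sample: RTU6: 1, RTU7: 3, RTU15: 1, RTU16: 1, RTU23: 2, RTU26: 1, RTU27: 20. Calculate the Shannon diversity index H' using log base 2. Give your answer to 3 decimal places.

1.644

Total N = 1+3+1+1+2+1+20 = 29, so the proportions are 0.03448, 0.10345, 0.03448, 0.03448, 0.06897, 0.03448, 0.68966 (working shown to 5 dp, full precision carried).
Each pᵢ log₂ pᵢ term: 0.03448×(-4.85798)=-0.16752, 0.10345×(-3.27302)=-0.33859, 0.03448×(-4.85798)=-0.16752, 0.03448×(-4.85798)=-0.16752, 0.06897×(-3.85798)=-0.26607, 0.03448×(-4.85798)=-0.16752, 0.68966×(-0.53605)=-0.36969.
Sum = -1.64441, so H' = 1.644.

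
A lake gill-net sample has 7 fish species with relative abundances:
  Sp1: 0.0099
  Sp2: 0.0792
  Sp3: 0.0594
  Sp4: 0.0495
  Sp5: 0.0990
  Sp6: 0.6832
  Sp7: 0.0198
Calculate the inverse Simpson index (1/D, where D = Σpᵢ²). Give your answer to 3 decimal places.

D = 0.0099² + 0.0792² + 0.0594² + 0.0495² + 0.099² + 0.6832² + 0.0198² = 0.000098 + 0.006273 + 0.003528 + 0.002450 + 0.009801 + 0.466762 + 0.000392 = 0.489305 (working shown to 6 dp, full precision carried).
So 1/D = 2.04372, i.e. 2.044 to 3 decimal places.

2.044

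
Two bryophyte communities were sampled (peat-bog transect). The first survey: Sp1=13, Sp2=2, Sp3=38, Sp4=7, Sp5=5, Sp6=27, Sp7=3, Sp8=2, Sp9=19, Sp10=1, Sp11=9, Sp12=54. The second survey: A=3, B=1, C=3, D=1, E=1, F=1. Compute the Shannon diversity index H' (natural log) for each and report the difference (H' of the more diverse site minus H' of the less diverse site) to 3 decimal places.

The first survey: N=180, proportions 0.07222, 0.01111, 0.21111, 0.03889, 0.02778, 0.15, 0.01667, 0.01111, 0.10556, 0.00556, 0.05, 0.3, giving H' = 1.97395 (working shown to 5 dp, full precision carried).
The second survey: N=10, proportions 0.3, 0.1, 0.3, 0.1, 0.1, 0.1, giving H' = 1.64342.
Difference = |1.97395 − 1.64342| = 0.33053, i.e. 0.331 to 3 decimal places.

0.331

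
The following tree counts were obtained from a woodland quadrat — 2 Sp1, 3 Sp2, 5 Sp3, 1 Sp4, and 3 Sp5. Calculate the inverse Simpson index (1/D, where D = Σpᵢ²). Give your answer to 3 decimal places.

Total N = 2+3+5+1+3 = 14, so the proportions are 0.1428571, 0.2142857, 0.3571429, 0.0714286, 0.2142857 (working shown to 7 dp, full precision carried).
D = 0.1428571² + 0.2142857² + 0.3571429² + 0.0714286² + 0.2142857² = 0.0204082 + 0.0459184 + 0.1275510 + 0.0051020 + 0.0459184 = 0.2448980.
So 1/D = 4.08333, i.e. 4.083 to 3 decimal places.

4.083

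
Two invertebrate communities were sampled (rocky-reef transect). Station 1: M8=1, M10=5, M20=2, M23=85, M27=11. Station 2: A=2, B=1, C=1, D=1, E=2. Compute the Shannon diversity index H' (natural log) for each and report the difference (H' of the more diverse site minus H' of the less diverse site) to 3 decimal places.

0.881

Station 1: N=104, proportions 0.00962, 0.04808, 0.01923, 0.81731, 0.10577, giving H' = 0.66905 (working shown to 5 dp, full precision carried).
Station 2: N=7, proportions 0.28571, 0.14286, 0.14286, 0.14286, 0.28571, giving H' = 1.54983.
Difference = |0.66905 − 1.54983| = 0.88078, i.e. 0.881 to 3 decimal places.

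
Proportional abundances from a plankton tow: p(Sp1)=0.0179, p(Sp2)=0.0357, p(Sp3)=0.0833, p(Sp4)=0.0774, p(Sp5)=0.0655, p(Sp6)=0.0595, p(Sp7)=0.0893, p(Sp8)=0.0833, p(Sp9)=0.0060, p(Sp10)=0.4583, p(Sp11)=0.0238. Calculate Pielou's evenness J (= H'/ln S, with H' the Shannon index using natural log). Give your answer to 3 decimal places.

H' = −Σ pᵢ ln pᵢ = −((-0.07201) + (-0.11897) + (-0.20703) + (-0.19805) + (-0.17853) + (-0.16790) + (-0.21573) + (-0.20703) + (-0.03070) + (-0.35758) + (-0.08897)) = 1.84248 (working shown to 5 dp, full precision carried).
With S = 11 species, ln S = 2.39790, so J = 1.84248/2.39790 = 0.76838, i.e. 0.768 to 3 decimal places.

0.768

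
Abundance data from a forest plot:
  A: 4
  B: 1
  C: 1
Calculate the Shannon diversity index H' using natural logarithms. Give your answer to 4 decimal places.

Total N = 4+1+1 = 6, so the proportions are 0.666667, 0.166667, 0.166667 (working shown to 6 dp, full precision carried).
Each pᵢ ln pᵢ term: 0.666667×(-0.405465)=-0.270310, 0.166667×(-1.791759)=-0.298627, 0.166667×(-1.791759)=-0.298627.
Sum = -0.867563, so H' = 0.8676.

0.8676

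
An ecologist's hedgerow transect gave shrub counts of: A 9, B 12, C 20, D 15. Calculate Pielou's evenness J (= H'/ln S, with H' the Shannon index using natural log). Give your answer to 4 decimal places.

0.9698

Total N = 9+12+20+15 = 56, so the proportions are 0.160714, 0.214286, 0.357143, 0.267857 (working shown to 6 dp, full precision carried).
H' = −Σ pᵢ ln pᵢ = −((-0.293806) + (-0.330095) + (-0.367721) + (-0.352849)) = 1.344471.
With S = 4 species, ln S = 1.386294, so J = 1.344471/1.386294 = 0.969831, i.e. 0.9698 to 4 decimal places.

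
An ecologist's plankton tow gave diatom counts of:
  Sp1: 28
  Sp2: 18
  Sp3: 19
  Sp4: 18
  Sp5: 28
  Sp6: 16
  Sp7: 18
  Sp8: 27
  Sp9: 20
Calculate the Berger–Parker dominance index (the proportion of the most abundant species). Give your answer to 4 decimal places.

0.1458

Total N = 28+18+19+18+28+16+18+27+20 = 192, so the proportions are 0.145833, 0.09375, 0.098958, 0.09375, 0.145833, 0.083333, 0.09375, 0.140625, 0.104167 (working shown to 6 dp, full precision carried).
The largest proportion is 0.145833, i.e. d = 0.1458 to 4 decimal places.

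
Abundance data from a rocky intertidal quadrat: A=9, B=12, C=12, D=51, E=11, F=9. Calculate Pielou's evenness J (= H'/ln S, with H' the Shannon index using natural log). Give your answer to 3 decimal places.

Total N = 9+12+12+51+11+9 = 104, so the proportions are 0.08654, 0.11538, 0.11538, 0.49038, 0.10577, 0.08654 (working shown to 5 dp, full precision carried).
H' = −Σ pᵢ ln pᵢ = −((-0.21177) + (-0.24917) + (-0.24917) + (-0.34943) + (-0.23761) + (-0.21177)) = 1.50893.
With S = 6 species, ln S = 1.79176, so J = 1.50893/1.79176 = 0.84215, i.e. 0.842 to 3 decimal places.

0.842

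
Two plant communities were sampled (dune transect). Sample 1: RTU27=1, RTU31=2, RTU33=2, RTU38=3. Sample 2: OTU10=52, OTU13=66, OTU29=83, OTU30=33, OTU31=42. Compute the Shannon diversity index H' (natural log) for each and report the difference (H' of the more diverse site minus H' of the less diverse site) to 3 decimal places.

Sample 1: N=8, proportions 0.125, 0.25, 0.25, 0.375, giving H' = 1.32089 (working shown to 5 dp, full precision carried).
Sample 2: N=276, proportions 0.18841, 0.23913, 0.30072, 0.11957, 0.15217, giving H' = 1.55840.
Difference = |1.32089 − 1.55840| = 0.23751, i.e. 0.238 to 3 decimal places.

0.238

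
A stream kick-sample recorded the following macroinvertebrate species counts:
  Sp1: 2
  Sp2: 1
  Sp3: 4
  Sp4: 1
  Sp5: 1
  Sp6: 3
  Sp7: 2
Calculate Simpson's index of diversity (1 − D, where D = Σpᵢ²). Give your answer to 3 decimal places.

Total N = 2+1+4+1+1+3+2 = 14, so the proportions are 0.14286, 0.07143, 0.28571, 0.07143, 0.07143, 0.21429, 0.14286 (working shown to 5 dp, full precision carried).
D = 0.14286² + 0.07143² + 0.28571² + 0.07143² + 0.07143² + 0.21429² + 0.14286² = 0.02041 + 0.00510 + 0.08163 + 0.00510 + 0.00510 + 0.04592 + 0.02041 = 0.18367.
So 1 − D = 0.81633, i.e. 0.816 to 3 decimal places.

0.816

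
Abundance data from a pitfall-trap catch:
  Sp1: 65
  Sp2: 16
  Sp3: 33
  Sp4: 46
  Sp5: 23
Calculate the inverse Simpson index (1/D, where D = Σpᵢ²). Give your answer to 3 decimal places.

Total N = 65+16+33+46+23 = 183, so the proportions are 0.3551913, 0.0874317, 0.1803279, 0.2513661, 0.1256831 (working shown to 7 dp, full precision carried).
D = 0.3551913² + 0.0874317² + 0.1803279² + 0.2513661² + 0.1256831² = 0.1261608 + 0.0076443 + 0.0325181 + 0.0631849 + 0.0157962 = 0.2453044.
So 1/D = 4.07657, i.e. 4.077 to 3 decimal places.

4.077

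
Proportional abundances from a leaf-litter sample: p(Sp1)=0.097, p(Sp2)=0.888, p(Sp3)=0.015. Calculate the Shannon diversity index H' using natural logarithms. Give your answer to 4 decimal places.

0.3948

Each pᵢ ln pᵢ term (working shown to 6 dp, full precision carried): 0.097×(-2.333044)=-0.226305, 0.888×(-0.118784)=-0.105480, 0.015×(-4.199705)=-0.062996.
Sum = -0.394781, so H' = 0.3948.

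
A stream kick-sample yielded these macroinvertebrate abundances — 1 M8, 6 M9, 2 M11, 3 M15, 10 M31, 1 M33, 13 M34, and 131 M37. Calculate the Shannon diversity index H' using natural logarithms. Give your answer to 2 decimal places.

Total N = 1+6+2+3+10+1+13+131 = 167, so the proportions are 0.006, 0.0359, 0.012, 0.018, 0.0599, 0.006, 0.0778, 0.7844 (working shown to 4 dp, full precision carried).
Each pᵢ ln pᵢ term: 0.006×(-5.1180)=-0.0306, 0.0359×(-3.3262)=-0.1195, 0.012×(-4.4248)=-0.0530, 0.018×(-4.0194)=-0.0722, 0.0599×(-2.8154)=-0.1686, 0.006×(-5.1180)=-0.0306, 0.0778×(-2.5530)=-0.1987, 0.7844×(-0.2428)=-0.1905.
Sum = -0.8638, so H' = 0.86.

0.86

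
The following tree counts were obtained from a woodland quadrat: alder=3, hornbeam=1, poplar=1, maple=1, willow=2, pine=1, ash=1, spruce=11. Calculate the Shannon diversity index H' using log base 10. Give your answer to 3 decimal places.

Total N = 3+1+1+1+2+1+1+11 = 21, so the proportions are 0.14286, 0.04762, 0.04762, 0.04762, 0.09524, 0.04762, 0.04762, 0.52381 (working shown to 5 dp, full precision carried).
Each pᵢ log₁₀ pᵢ term: 0.14286×(-0.84510)=-0.12073, 0.04762×(-1.32222)=-0.06296, 0.04762×(-1.32222)=-0.06296, 0.04762×(-1.32222)=-0.06296, 0.09524×(-1.02119)=-0.09726, 0.04762×(-1.32222)=-0.06296, 0.04762×(-1.32222)=-0.06296, 0.52381×(-0.28083)=-0.14710.
Sum = -0.67990, so H' = 0.680.

0.680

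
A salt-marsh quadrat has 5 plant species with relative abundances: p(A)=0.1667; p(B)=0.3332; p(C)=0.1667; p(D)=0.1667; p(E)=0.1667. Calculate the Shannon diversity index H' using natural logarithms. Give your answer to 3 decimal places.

1.561

Each pᵢ ln pᵢ term (working shown to 5 dp, full precision carried): 0.1667×(-1.79156)=-0.29865, 0.3332×(-1.09901)=-0.36619, 0.1667×(-1.79156)=-0.29865, 0.1667×(-1.79156)=-0.29865, 0.1667×(-1.79156)=-0.29865.
Sum = -1.56080, so H' = 1.561.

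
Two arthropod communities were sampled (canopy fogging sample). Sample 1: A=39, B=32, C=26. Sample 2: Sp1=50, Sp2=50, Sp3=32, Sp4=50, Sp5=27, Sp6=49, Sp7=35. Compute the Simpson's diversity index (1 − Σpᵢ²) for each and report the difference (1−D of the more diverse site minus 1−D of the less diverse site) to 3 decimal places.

0.192

Sample 1: N=97, proportions 0.40206, 0.3299, 0.26804, giving 1−D = 0.65767 (working shown to 5 dp, full precision carried).
Sample 2: N=293, proportions 0.17065, 0.17065, 0.10922, 0.17065, 0.09215, 0.16724, 0.11945, giving 1−D = 0.84998.
Difference = |0.65767 − 0.84998| = 0.19231, i.e. 0.192 to 3 decimal places.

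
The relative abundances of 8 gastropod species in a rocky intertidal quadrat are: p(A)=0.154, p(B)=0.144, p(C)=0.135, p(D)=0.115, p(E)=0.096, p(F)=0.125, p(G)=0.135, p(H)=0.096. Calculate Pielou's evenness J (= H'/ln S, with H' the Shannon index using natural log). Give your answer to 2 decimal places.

H' = −Σ pᵢ ln pᵢ = −((-0.2881) + (-0.2791) + (-0.2703) + (-0.2487) + (-0.2250) + (-0.2599) + (-0.2703) + (-0.2250)) = 2.0664 (working shown to 4 dp, full precision carried).
With S = 8 species, ln S = 2.0794, so J = 2.0664/2.0794 = 0.9937, i.e. 0.99 to 2 decimal places.

0.99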